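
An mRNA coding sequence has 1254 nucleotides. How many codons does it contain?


codons = nucleotides / 3
codons = 1254 / 3 = 418

418


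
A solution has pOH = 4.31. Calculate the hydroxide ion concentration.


[OH-] = 10^(-pOH)
[OH-] = 10^(-4.31)
[OH-] = 4.898e-05 M

4.898e-05 M


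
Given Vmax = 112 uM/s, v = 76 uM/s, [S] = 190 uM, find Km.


Km = [S] * (Vmax - v) / v
Km = 190 * (112 - 76) / 76
Km = 90.0 uM

90.0 uM


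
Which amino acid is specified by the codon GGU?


Standard genetic code lookup.
Codon GGU -> Gly

Gly


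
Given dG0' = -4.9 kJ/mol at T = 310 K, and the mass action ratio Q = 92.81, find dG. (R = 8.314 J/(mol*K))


dG = dG0' + RT * ln(Q) / 1000
dG = -4.9 + 8.314 * 310 * ln(92.81) / 1000
dG = 6.7768 kJ/mol

6.7768 kJ/mol


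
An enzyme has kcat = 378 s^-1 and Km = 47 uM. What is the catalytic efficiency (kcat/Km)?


Catalytic efficiency = kcat / Km
= 378 / 47
= 8.0426 uM^-1*s^-1

8.0426 uM^-1*s^-1


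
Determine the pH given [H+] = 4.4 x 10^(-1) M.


pH = -log10([H+])
pH = -log10(4.4 x 10^(-1))
pH = 0.3565

0.3565


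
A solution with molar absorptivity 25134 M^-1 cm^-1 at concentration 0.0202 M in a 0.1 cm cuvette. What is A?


A = epsilon * c * l
A = 25134 * 0.0202 * 0.1
A = 50.7707

50.7707


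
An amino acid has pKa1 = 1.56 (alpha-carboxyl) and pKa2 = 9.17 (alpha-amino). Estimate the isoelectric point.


pI = (pKa1 + pKa2) / 2
pI = (1.56 + 9.17) / 2
pI = 5.365

5.365


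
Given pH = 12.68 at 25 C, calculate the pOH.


pOH = 14 - pH
pOH = 14 - 12.68
pOH = 1.32

1.32


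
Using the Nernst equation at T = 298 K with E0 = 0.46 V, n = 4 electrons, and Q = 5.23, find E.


E = E0 - (RT/nF) * ln(Q)
E = 0.46 - (8.314 * 298 / (4 * 96485)) * ln(5.23)
E = 0.4494 V

0.4494 V


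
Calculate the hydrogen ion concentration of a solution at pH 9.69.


[H+] = 10^(-pH)
[H+] = 10^(-9.69)
[H+] = 2.042e-10 M

2.042e-10 M


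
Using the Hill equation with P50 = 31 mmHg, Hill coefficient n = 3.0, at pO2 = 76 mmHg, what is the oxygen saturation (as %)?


Y = pO2^n / (P50^n + pO2^n)
Y = 76^3.0 / (31^3.0 + 76^3.0)
Y = 93.64%

93.64%


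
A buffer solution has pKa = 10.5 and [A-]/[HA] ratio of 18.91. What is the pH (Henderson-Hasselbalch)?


pH = pKa + log10([A-]/[HA])
pH = 10.5 + log10(18.91)
pH = 11.7767

11.7767


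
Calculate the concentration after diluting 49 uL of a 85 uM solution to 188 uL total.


C2 = C1 * V1 / V2
C2 = 85 * 49 / 188
C2 = 22.1543 uM

22.1543 uM


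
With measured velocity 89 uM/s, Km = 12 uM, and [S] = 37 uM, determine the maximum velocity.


Vmax = v * (Km + [S]) / [S]
Vmax = 89 * (12 + 37) / 37
Vmax = 117.8649 uM/s

117.8649 uM/s


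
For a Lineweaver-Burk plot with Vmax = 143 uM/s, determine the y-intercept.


y-intercept = 1/Vmax
= 1/143
= 0.007 s/uM

0.007 s/uM


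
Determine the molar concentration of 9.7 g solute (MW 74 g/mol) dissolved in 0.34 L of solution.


C = (mass / MW) / volume
C = (9.7 / 74) / 0.34
C = 0.3855 M

0.3855 M


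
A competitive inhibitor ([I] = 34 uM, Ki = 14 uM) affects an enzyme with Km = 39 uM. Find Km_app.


Km_app = Km * (1 + [I]/Ki)
Km_app = 39 * (1 + 34/14)
Km_app = 133.7143 uM

133.7143 uM


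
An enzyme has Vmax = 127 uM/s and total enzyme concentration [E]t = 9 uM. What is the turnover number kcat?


kcat = Vmax / [E]t
kcat = 127 / 9
kcat = 14.1111 s^-1

14.1111 s^-1


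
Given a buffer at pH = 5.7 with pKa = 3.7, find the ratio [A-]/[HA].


[A-]/[HA] = 10^(pH - pKa)
= 10^(5.7 - 3.7)
= 100.0

100.0


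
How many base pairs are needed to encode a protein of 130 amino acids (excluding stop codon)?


Each amino acid = 1 codon = 3 bp
bp = 130 * 3 = 390 bp

390 bp


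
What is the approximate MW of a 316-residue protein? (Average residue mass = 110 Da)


MW = n_residues * 110 Da
MW = 316 * 110
MW = 34760 Da

34760 Da


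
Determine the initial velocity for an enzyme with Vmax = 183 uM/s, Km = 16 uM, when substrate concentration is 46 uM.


v = Vmax * [S] / (Km + [S])
v = 183 * 46 / (16 + 46)
v = 135.7742 uM/s

135.7742 uM/s


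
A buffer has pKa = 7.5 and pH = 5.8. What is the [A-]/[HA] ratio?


[A-]/[HA] = 10^(pH - pKa)
= 10^(5.8 - 7.5)
= 0.02

0.02


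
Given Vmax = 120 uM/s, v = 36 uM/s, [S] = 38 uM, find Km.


Km = [S] * (Vmax - v) / v
Km = 38 * (120 - 36) / 36
Km = 88.6667 uM

88.6667 uM


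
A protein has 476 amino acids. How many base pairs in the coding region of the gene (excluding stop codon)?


Each amino acid = 1 codon = 3 bp
bp = 476 * 3 = 1428 bp

1428 bp


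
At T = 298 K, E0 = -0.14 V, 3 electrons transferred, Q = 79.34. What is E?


E = E0 - (RT/nF) * ln(Q)
E = -0.14 - (8.314 * 298 / (3 * 96485)) * ln(79.34)
E = -0.1774 V

-0.1774 V


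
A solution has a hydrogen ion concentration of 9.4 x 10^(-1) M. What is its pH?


pH = -log10([H+])
pH = -log10(9.4 x 10^(-1))
pH = 0.0269

0.0269


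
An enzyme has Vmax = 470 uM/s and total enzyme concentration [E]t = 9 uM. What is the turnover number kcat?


kcat = Vmax / [E]t
kcat = 470 / 9
kcat = 52.2222 s^-1

52.2222 s^-1


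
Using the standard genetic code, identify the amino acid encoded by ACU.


Standard genetic code lookup.
Codon ACU -> Thr

Thr


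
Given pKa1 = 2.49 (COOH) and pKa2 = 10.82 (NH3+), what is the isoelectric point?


pI = (pKa1 + pKa2) / 2
pI = (2.49 + 10.82) / 2
pI = 6.655

6.655


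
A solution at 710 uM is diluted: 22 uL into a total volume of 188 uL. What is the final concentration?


C2 = C1 * V1 / V2
C2 = 710 * 22 / 188
C2 = 83.0851 uM

83.0851 uM


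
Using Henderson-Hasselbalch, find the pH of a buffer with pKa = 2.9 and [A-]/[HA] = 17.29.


pH = pKa + log10([A-]/[HA])
pH = 2.9 + log10(17.29)
pH = 4.1378

4.1378


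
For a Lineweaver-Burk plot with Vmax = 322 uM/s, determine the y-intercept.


y-intercept = 1/Vmax
= 1/322
= 0.0031 s/uM

0.0031 s/uM


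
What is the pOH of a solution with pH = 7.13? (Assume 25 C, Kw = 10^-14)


pOH = 14 - pH
pOH = 14 - 7.13
pOH = 6.87

6.87


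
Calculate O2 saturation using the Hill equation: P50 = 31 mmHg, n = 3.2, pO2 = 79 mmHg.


Y = pO2^n / (P50^n + pO2^n)
Y = 79^3.2 / (31^3.2 + 79^3.2)
Y = 95.23%

95.23%


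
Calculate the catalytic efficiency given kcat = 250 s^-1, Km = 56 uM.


Catalytic efficiency = kcat / Km
= 250 / 56
= 4.4643 uM^-1*s^-1

4.4643 uM^-1*s^-1


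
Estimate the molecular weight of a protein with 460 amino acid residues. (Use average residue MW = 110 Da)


MW = n_residues * 110 Da
MW = 460 * 110
MW = 50600 Da

50600 Da


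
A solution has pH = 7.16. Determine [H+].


[H+] = 10^(-pH)
[H+] = 10^(-7.16)
[H+] = 6.918e-08 M

6.918e-08 M


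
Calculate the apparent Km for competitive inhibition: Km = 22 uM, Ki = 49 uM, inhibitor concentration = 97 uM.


Km_app = Km * (1 + [I]/Ki)
Km_app = 22 * (1 + 97/49)
Km_app = 65.551 uM

65.551 uM


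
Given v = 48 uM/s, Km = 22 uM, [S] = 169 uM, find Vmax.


Vmax = v * (Km + [S]) / [S]
Vmax = 48 * (22 + 169) / 169
Vmax = 54.2485 uM/s

54.2485 uM/s


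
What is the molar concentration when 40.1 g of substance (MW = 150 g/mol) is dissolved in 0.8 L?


C = (mass / MW) / volume
C = (40.1 / 150) / 0.8
C = 0.3342 M

0.3342 M


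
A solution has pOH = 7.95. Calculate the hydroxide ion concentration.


[OH-] = 10^(-pOH)
[OH-] = 10^(-7.95)
[OH-] = 1.122e-08 M

1.122e-08 M


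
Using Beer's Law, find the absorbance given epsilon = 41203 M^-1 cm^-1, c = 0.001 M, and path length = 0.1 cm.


A = epsilon * c * l
A = 41203 * 0.001 * 0.1
A = 4.1203

4.1203


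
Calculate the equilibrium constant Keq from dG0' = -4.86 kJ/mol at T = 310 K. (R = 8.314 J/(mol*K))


Keq = exp(-dG0 * 1000 / (R * T))
Keq = exp(-(-4.86) * 1000 / (8.314 * 310))
Keq = 6.5907

6.5907


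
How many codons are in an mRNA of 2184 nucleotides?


codons = nucleotides / 3
codons = 2184 / 3 = 728

728


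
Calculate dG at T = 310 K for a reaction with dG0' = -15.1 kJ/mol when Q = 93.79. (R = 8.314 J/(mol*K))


dG = dG0' + RT * ln(Q) / 1000
dG = -15.1 + 8.314 * 310 * ln(93.79) / 1000
dG = -3.3961 kJ/mol

-3.3961 kJ/mol


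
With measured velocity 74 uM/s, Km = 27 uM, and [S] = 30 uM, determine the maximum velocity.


Vmax = v * (Km + [S]) / [S]
Vmax = 74 * (27 + 30) / 30
Vmax = 140.6 uM/s

140.6 uM/s


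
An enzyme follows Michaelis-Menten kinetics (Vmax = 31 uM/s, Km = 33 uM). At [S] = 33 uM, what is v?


v = Vmax * [S] / (Km + [S])
v = 31 * 33 / (33 + 33)
v = 15.5 uM/s

15.5 uM/s


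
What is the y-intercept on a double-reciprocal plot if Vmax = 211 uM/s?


y-intercept = 1/Vmax
= 1/211
= 0.0047 s/uM

0.0047 s/uM


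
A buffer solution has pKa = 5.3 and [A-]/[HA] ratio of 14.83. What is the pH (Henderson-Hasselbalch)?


pH = pKa + log10([A-]/[HA])
pH = 5.3 + log10(14.83)
pH = 6.4711

6.4711


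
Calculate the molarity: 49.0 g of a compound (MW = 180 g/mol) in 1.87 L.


C = (mass / MW) / volume
C = (49.0 / 180) / 1.87
C = 0.1456 M

0.1456 M


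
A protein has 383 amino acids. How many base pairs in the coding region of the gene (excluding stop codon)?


Each amino acid = 1 codon = 3 bp
bp = 383 * 3 = 1149 bp

1149 bp


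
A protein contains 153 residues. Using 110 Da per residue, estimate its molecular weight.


MW = n_residues * 110 Da
MW = 153 * 110
MW = 16830 Da

16830 Da


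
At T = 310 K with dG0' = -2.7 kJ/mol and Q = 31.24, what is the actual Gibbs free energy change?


dG = dG0' + RT * ln(Q) / 1000
dG = -2.7 + 8.314 * 310 * ln(31.24) / 1000
dG = 6.1704 kJ/mol

6.1704 kJ/mol


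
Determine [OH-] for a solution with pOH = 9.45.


[OH-] = 10^(-pOH)
[OH-] = 10^(-9.45)
[OH-] = 3.548e-10 M

3.548e-10 M


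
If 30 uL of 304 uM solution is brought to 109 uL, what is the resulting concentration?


C2 = C1 * V1 / V2
C2 = 304 * 30 / 109
C2 = 83.6697 uM

83.6697 uM


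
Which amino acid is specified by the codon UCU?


Standard genetic code lookup.
Codon UCU -> Ser

Ser


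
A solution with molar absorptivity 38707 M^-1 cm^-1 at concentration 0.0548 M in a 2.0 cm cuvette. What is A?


A = epsilon * c * l
A = 38707 * 0.0548 * 2.0
A = 4242.2872

4242.2872


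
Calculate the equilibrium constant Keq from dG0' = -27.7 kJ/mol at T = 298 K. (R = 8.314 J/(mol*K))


Keq = exp(-dG0 * 1000 / (R * T))
Keq = exp(-(-27.7) * 1000 / (8.314 * 298))
Keq = 71703.9212

71703.9212


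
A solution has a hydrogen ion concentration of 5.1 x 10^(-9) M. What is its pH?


pH = -log10([H+])
pH = -log10(5.1 x 10^(-9))
pH = 8.2924

8.2924


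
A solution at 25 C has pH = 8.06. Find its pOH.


pOH = 14 - pH
pOH = 14 - 8.06
pOH = 5.94

5.94


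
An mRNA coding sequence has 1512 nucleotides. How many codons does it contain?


codons = nucleotides / 3
codons = 1512 / 3 = 504

504


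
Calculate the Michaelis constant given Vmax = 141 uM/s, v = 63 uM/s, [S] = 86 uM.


Km = [S] * (Vmax - v) / v
Km = 86 * (141 - 63) / 63
Km = 106.4762 uM

106.4762 uM


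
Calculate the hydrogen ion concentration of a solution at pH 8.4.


[H+] = 10^(-pH)
[H+] = 10^(-8.4)
[H+] = 3.981e-09 M

3.981e-09 M


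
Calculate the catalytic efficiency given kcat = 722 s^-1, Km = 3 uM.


Catalytic efficiency = kcat / Km
= 722 / 3
= 240.6667 uM^-1*s^-1

240.6667 uM^-1*s^-1


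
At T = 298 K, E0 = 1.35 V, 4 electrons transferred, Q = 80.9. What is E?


E = E0 - (RT/nF) * ln(Q)
E = 1.35 - (8.314 * 298 / (4 * 96485)) * ln(80.9)
E = 1.3218 V

1.3218 V


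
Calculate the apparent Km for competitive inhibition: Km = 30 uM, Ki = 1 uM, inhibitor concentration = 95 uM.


Km_app = Km * (1 + [I]/Ki)
Km_app = 30 * (1 + 95/1)
Km_app = 2880.0 uM

2880.0 uM


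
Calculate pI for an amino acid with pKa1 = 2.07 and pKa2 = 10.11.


pI = (pKa1 + pKa2) / 2
pI = (2.07 + 10.11) / 2
pI = 6.09

6.09


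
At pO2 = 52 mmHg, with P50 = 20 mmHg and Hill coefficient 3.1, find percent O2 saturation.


Y = pO2^n / (P50^n + pO2^n)
Y = 52^3.1 / (20^3.1 + 52^3.1)
Y = 95.08%

95.08%


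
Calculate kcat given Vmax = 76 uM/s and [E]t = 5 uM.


kcat = Vmax / [E]t
kcat = 76 / 5
kcat = 15.2 s^-1

15.2 s^-1


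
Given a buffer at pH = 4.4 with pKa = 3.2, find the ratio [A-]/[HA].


[A-]/[HA] = 10^(pH - pKa)
= 10^(4.4 - 3.2)
= 15.8489

15.8489


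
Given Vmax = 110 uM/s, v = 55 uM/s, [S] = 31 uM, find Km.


Km = [S] * (Vmax - v) / v
Km = 31 * (110 - 55) / 55
Km = 31.0 uM

31.0 uM


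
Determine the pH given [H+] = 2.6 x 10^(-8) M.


pH = -log10([H+])
pH = -log10(2.6 x 10^(-8))
pH = 7.585

7.585


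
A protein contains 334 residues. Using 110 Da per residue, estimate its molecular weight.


MW = n_residues * 110 Da
MW = 334 * 110
MW = 36740 Da

36740 Da


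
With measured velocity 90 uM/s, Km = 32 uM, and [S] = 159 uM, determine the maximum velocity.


Vmax = v * (Km + [S]) / [S]
Vmax = 90 * (32 + 159) / 159
Vmax = 108.1132 uM/s

108.1132 uM/s


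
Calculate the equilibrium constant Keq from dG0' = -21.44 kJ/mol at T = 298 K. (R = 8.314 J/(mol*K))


Keq = exp(-dG0 * 1000 / (R * T))
Keq = exp(-(-21.44) * 1000 / (8.314 * 298))
Keq = 5730.9322

5730.9322


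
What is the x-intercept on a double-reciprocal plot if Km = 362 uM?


x-intercept = -1/Km
= -1/362
= -0.0028 1/uM

-0.0028 1/uM


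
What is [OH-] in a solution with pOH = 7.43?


[OH-] = 10^(-pOH)
[OH-] = 10^(-7.43)
[OH-] = 3.715e-08 M

3.715e-08 M


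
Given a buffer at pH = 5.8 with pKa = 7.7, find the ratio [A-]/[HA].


[A-]/[HA] = 10^(pH - pKa)
= 10^(5.8 - 7.7)
= 0.0126

0.0126


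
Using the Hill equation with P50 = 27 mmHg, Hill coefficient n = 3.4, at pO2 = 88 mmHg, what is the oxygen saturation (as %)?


Y = pO2^n / (P50^n + pO2^n)
Y = 88^3.4 / (27^3.4 + 88^3.4)
Y = 98.23%

98.23%


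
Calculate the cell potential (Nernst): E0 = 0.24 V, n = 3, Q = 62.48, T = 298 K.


E = E0 - (RT/nF) * ln(Q)
E = 0.24 - (8.314 * 298 / (3 * 96485)) * ln(62.48)
E = 0.2046 V

0.2046 V


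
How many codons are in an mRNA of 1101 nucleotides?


codons = nucleotides / 3
codons = 1101 / 3 = 367

367


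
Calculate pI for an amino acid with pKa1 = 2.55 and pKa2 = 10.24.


pI = (pKa1 + pKa2) / 2
pI = (2.55 + 10.24) / 2
pI = 6.395

6.395


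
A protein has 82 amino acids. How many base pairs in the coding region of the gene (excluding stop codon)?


Each amino acid = 1 codon = 3 bp
bp = 82 * 3 = 246 bp

246 bp


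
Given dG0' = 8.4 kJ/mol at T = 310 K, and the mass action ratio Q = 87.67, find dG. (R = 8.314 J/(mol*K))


dG = dG0' + RT * ln(Q) / 1000
dG = 8.4 + 8.314 * 310 * ln(87.67) / 1000
dG = 19.9299 kJ/mol

19.9299 kJ/mol


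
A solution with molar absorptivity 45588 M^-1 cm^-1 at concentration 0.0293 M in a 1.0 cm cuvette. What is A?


A = epsilon * c * l
A = 45588 * 0.0293 * 1.0
A = 1335.7284

1335.7284


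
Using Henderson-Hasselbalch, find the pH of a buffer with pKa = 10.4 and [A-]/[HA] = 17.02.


pH = pKa + log10([A-]/[HA])
pH = 10.4 + log10(17.02)
pH = 11.631

11.631


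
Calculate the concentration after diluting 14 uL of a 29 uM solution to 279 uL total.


C2 = C1 * V1 / V2
C2 = 29 * 14 / 279
C2 = 1.4552 uM

1.4552 uM


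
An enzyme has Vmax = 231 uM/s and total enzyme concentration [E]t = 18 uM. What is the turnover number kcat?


kcat = Vmax / [E]t
kcat = 231 / 18
kcat = 12.8333 s^-1

12.8333 s^-1


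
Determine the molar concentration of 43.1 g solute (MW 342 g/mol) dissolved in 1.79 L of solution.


C = (mass / MW) / volume
C = (43.1 / 342) / 1.79
C = 0.0704 M

0.0704 M


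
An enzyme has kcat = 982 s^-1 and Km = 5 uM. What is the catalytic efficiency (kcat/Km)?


Catalytic efficiency = kcat / Km
= 982 / 5
= 196.4 uM^-1*s^-1

196.4 uM^-1*s^-1


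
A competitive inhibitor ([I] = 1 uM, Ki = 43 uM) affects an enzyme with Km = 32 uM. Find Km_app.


Km_app = Km * (1 + [I]/Ki)
Km_app = 32 * (1 + 1/43)
Km_app = 32.7442 uM

32.7442 uM


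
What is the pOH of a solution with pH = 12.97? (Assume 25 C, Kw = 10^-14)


pOH = 14 - pH
pOH = 14 - 12.97
pOH = 1.03

1.03


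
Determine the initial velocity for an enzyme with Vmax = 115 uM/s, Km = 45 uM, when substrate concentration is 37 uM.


v = Vmax * [S] / (Km + [S])
v = 115 * 37 / (45 + 37)
v = 51.8902 uM/s

51.8902 uM/s


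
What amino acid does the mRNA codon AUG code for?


Standard genetic code lookup.
Codon AUG -> Met (start)

Met (start)


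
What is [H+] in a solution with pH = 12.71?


[H+] = 10^(-pH)
[H+] = 10^(-12.71)
[H+] = 1.950e-13 M

1.950e-13 M


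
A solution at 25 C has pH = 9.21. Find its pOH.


pOH = 14 - pH
pOH = 14 - 9.21
pOH = 4.79

4.79


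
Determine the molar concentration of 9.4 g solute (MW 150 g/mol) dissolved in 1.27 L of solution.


C = (mass / MW) / volume
C = (9.4 / 150) / 1.27
C = 0.0493 M

0.0493 M


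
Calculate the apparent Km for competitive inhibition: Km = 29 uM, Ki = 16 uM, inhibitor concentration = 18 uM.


Km_app = Km * (1 + [I]/Ki)
Km_app = 29 * (1 + 18/16)
Km_app = 61.625 uM

61.625 uM


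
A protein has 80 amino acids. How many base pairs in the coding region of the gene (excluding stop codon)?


Each amino acid = 1 codon = 3 bp
bp = 80 * 3 = 240 bp

240 bp


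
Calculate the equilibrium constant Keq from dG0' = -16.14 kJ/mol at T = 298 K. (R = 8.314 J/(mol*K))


Keq = exp(-dG0 * 1000 / (R * T))
Keq = exp(-(-16.14) * 1000 / (8.314 * 298))
Keq = 674.8176

674.8176


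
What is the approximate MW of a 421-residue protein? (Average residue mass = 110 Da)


MW = n_residues * 110 Da
MW = 421 * 110
MW = 46310 Da

46310 Da


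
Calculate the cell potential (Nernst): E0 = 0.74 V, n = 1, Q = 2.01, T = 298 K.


E = E0 - (RT/nF) * ln(Q)
E = 0.74 - (8.314 * 298 / (1 * 96485)) * ln(2.01)
E = 0.7221 V

0.7221 V


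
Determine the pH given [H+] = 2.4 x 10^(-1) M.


pH = -log10([H+])
pH = -log10(2.4 x 10^(-1))
pH = 0.6198

0.6198


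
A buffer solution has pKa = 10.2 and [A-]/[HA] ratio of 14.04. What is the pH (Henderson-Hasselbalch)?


pH = pKa + log10([A-]/[HA])
pH = 10.2 + log10(14.04)
pH = 11.3474

11.3474


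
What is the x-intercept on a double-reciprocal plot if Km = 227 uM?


x-intercept = -1/Km
= -1/227
= -0.0044 1/uM

-0.0044 1/uM


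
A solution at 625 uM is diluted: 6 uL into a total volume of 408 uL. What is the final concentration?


C2 = C1 * V1 / V2
C2 = 625 * 6 / 408
C2 = 9.1912 uM

9.1912 uM


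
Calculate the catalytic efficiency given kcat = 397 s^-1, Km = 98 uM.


Catalytic efficiency = kcat / Km
= 397 / 98
= 4.051 uM^-1*s^-1

4.051 uM^-1*s^-1


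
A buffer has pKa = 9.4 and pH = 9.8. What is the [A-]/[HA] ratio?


[A-]/[HA] = 10^(pH - pKa)
= 10^(9.8 - 9.4)
= 2.5119

2.5119


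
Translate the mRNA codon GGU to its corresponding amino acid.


Standard genetic code lookup.
Codon GGU -> Gly

Gly


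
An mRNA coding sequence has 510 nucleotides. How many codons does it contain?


codons = nucleotides / 3
codons = 510 / 3 = 170

170


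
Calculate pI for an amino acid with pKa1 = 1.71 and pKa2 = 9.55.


pI = (pKa1 + pKa2) / 2
pI = (1.71 + 9.55) / 2
pI = 5.63

5.63


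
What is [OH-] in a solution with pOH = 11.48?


[OH-] = 10^(-pOH)
[OH-] = 10^(-11.48)
[OH-] = 3.311e-12 M

3.311e-12 M


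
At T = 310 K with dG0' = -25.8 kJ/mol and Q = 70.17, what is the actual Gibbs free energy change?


dG = dG0' + RT * ln(Q) / 1000
dG = -25.8 + 8.314 * 310 * ln(70.17) / 1000
dG = -14.8439 kJ/mol

-14.8439 kJ/mol


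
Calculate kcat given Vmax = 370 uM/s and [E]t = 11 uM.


kcat = Vmax / [E]t
kcat = 370 / 11
kcat = 33.6364 s^-1

33.6364 s^-1


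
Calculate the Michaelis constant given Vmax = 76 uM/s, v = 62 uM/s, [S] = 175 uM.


Km = [S] * (Vmax - v) / v
Km = 175 * (76 - 62) / 62
Km = 39.5161 uM

39.5161 uM


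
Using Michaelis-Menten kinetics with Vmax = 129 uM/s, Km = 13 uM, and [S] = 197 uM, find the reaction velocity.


v = Vmax * [S] / (Km + [S])
v = 129 * 197 / (13 + 197)
v = 121.0143 uM/s

121.0143 uM/s


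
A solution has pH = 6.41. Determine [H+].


[H+] = 10^(-pH)
[H+] = 10^(-6.41)
[H+] = 3.890e-07 M

3.890e-07 M


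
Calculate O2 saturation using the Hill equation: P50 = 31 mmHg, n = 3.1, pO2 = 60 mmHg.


Y = pO2^n / (P50^n + pO2^n)
Y = 60^3.1 / (31^3.1 + 60^3.1)
Y = 88.57%

88.57%


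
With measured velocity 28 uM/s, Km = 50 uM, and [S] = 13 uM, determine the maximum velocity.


Vmax = v * (Km + [S]) / [S]
Vmax = 28 * (50 + 13) / 13
Vmax = 135.6923 uM/s

135.6923 uM/s


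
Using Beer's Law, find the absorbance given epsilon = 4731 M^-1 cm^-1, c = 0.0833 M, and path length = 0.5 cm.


A = epsilon * c * l
A = 4731 * 0.0833 * 0.5
A = 197.0462

197.0462


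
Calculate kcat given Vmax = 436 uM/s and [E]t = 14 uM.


kcat = Vmax / [E]t
kcat = 436 / 14
kcat = 31.1429 s^-1

31.1429 s^-1


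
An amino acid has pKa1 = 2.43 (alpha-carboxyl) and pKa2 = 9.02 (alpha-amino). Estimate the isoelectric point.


pI = (pKa1 + pKa2) / 2
pI = (2.43 + 9.02) / 2
pI = 5.725

5.725


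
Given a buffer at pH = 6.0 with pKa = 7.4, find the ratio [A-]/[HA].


[A-]/[HA] = 10^(pH - pKa)
= 10^(6.0 - 7.4)
= 0.0398

0.0398


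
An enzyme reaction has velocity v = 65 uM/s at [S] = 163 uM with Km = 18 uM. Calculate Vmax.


Vmax = v * (Km + [S]) / [S]
Vmax = 65 * (18 + 163) / 163
Vmax = 72.1779 uM/s

72.1779 uM/s


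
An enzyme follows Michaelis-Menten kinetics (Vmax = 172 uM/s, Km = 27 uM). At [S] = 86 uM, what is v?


v = Vmax * [S] / (Km + [S])
v = 172 * 86 / (27 + 86)
v = 130.9027 uM/s

130.9027 uM/s


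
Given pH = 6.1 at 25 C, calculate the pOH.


pOH = 14 - pH
pOH = 14 - 6.1
pOH = 7.9

7.9


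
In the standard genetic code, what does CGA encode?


Standard genetic code lookup.
Codon CGA -> Arg

Arg


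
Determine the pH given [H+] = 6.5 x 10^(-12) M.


pH = -log10([H+])
pH = -log10(6.5 x 10^(-12))
pH = 11.1871

11.1871


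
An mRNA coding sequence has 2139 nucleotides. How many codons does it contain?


codons = nucleotides / 3
codons = 2139 / 3 = 713

713


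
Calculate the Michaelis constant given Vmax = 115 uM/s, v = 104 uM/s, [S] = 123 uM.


Km = [S] * (Vmax - v) / v
Km = 123 * (115 - 104) / 104
Km = 13.0096 uM

13.0096 uM


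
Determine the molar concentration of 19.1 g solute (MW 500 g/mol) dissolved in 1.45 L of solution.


C = (mass / MW) / volume
C = (19.1 / 500) / 1.45
C = 0.0263 M

0.0263 M


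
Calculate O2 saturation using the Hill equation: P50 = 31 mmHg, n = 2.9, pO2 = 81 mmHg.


Y = pO2^n / (P50^n + pO2^n)
Y = 81^2.9 / (31^2.9 + 81^2.9)
Y = 94.19%

94.19%


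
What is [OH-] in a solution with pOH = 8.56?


[OH-] = 10^(-pOH)
[OH-] = 10^(-8.56)
[OH-] = 2.754e-09 M

2.754e-09 M


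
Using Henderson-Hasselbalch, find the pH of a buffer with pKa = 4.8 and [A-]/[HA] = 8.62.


pH = pKa + log10([A-]/[HA])
pH = 4.8 + log10(8.62)
pH = 5.7355

5.7355


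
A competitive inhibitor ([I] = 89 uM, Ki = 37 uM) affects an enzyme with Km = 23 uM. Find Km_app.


Km_app = Km * (1 + [I]/Ki)
Km_app = 23 * (1 + 89/37)
Km_app = 78.3243 uM

78.3243 uM


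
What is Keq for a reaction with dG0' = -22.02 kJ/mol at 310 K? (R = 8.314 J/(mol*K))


Keq = exp(-dG0 * 1000 / (R * T))
Keq = exp(-(-22.02) * 1000 / (8.314 * 310))
Keq = 5134.2668

5134.2668


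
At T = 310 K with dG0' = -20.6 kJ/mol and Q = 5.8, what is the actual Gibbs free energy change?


dG = dG0' + RT * ln(Q) / 1000
dG = -20.6 + 8.314 * 310 * ln(5.8) / 1000
dG = -16.0694 kJ/mol

-16.0694 kJ/mol


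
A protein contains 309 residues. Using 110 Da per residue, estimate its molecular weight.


MW = n_residues * 110 Da
MW = 309 * 110
MW = 33990 Da

33990 Da


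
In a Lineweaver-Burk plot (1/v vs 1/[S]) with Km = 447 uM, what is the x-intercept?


x-intercept = -1/Km
= -1/447
= -0.0022 1/uM

-0.0022 1/uM


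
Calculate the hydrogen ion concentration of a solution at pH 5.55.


[H+] = 10^(-pH)
[H+] = 10^(-5.55)
[H+] = 2.818e-06 M

2.818e-06 M


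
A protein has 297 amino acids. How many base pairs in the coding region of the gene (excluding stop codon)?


Each amino acid = 1 codon = 3 bp
bp = 297 * 3 = 891 bp

891 bp


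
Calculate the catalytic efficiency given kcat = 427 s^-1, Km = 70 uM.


Catalytic efficiency = kcat / Km
= 427 / 70
= 6.1 uM^-1*s^-1

6.1 uM^-1*s^-1


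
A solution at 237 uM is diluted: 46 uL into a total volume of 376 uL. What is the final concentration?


C2 = C1 * V1 / V2
C2 = 237 * 46 / 376
C2 = 28.9947 uM

28.9947 uM


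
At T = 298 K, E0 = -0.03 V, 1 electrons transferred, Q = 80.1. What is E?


E = E0 - (RT/nF) * ln(Q)
E = -0.03 - (8.314 * 298 / (1 * 96485)) * ln(80.1)
E = -0.1426 V

-0.1426 V


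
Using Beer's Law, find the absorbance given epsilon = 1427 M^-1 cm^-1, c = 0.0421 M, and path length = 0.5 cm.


A = epsilon * c * l
A = 1427 * 0.0421 * 0.5
A = 30.0383

30.0383


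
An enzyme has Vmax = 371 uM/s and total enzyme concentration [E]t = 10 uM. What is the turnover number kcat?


kcat = Vmax / [E]t
kcat = 371 / 10
kcat = 37.1 s^-1

37.1 s^-1


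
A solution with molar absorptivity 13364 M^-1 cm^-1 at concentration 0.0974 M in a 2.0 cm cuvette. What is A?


A = epsilon * c * l
A = 13364 * 0.0974 * 2.0
A = 2603.3072

2603.3072


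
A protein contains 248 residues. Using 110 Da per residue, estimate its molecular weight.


MW = n_residues * 110 Da
MW = 248 * 110
MW = 27280 Da

27280 Da


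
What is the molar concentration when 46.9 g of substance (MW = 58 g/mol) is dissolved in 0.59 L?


C = (mass / MW) / volume
C = (46.9 / 58) / 0.59
C = 1.3705 M

1.3705 M


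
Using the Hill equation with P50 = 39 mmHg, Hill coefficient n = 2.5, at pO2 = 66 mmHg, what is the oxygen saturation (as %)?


Y = pO2^n / (P50^n + pO2^n)
Y = 66^2.5 / (39^2.5 + 66^2.5)
Y = 78.84%

78.84%


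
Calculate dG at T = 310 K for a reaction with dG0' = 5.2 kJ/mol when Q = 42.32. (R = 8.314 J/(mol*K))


dG = dG0' + RT * ln(Q) / 1000
dG = 5.2 + 8.314 * 310 * ln(42.32) / 1000
dG = 14.8528 kJ/mol

14.8528 kJ/mol


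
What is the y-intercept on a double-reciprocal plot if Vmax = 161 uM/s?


y-intercept = 1/Vmax
= 1/161
= 0.0062 s/uM

0.0062 s/uM


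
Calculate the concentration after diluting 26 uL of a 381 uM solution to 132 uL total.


C2 = C1 * V1 / V2
C2 = 381 * 26 / 132
C2 = 75.0455 uM

75.0455 uM


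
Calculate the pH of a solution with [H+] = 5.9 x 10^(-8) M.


pH = -log10([H+])
pH = -log10(5.9 x 10^(-8))
pH = 7.2291

7.2291


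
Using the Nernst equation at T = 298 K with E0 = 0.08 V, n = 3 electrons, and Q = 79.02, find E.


E = E0 - (RT/nF) * ln(Q)
E = 0.08 - (8.314 * 298 / (3 * 96485)) * ln(79.02)
E = 0.0426 V

0.0426 V


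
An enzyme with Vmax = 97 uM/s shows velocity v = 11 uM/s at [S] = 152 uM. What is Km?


Km = [S] * (Vmax - v) / v
Km = 152 * (97 - 11) / 11
Km = 1188.3636 uM

1188.3636 uM


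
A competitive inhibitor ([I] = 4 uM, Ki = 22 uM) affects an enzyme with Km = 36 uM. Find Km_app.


Km_app = Km * (1 + [I]/Ki)
Km_app = 36 * (1 + 4/22)
Km_app = 42.5455 uM

42.5455 uM


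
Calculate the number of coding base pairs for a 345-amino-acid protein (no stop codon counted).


Each amino acid = 1 codon = 3 bp
bp = 345 * 3 = 1035 bp

1035 bp


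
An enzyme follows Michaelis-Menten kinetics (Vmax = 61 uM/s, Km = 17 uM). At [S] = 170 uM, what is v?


v = Vmax * [S] / (Km + [S])
v = 61 * 170 / (17 + 170)
v = 55.4545 uM/s

55.4545 uM/s


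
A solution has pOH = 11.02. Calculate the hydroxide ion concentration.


[OH-] = 10^(-pOH)
[OH-] = 10^(-11.02)
[OH-] = 9.550e-12 M

9.550e-12 M


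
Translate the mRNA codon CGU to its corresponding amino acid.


Standard genetic code lookup.
Codon CGU -> Arg

Arg


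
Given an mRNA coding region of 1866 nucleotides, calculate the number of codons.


codons = nucleotides / 3
codons = 1866 / 3 = 622

622


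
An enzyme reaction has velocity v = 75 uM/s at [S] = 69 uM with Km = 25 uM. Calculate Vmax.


Vmax = v * (Km + [S]) / [S]
Vmax = 75 * (25 + 69) / 69
Vmax = 102.1739 uM/s

102.1739 uM/s


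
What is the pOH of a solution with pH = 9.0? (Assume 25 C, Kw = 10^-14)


pOH = 14 - pH
pOH = 14 - 9.0
pOH = 5.0

5.0


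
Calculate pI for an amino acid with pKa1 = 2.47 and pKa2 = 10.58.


pI = (pKa1 + pKa2) / 2
pI = (2.47 + 10.58) / 2
pI = 6.525

6.525


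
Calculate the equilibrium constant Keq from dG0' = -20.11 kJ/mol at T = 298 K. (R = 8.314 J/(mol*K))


Keq = exp(-dG0 * 1000 / (R * T))
Keq = exp(-(-20.11) * 1000 / (8.314 * 298))
Keq = 3350.3416

3350.3416


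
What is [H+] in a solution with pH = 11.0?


[H+] = 10^(-pH)
[H+] = 10^(-11.0)
[H+] = 1.000e-11 M

1.000e-11 M


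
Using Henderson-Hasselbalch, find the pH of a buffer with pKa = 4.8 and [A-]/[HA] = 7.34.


pH = pKa + log10([A-]/[HA])
pH = 4.8 + log10(7.34)
pH = 5.6657

5.6657


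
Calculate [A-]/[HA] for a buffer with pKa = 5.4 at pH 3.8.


[A-]/[HA] = 10^(pH - pKa)
= 10^(3.8 - 5.4)
= 0.0251

0.0251


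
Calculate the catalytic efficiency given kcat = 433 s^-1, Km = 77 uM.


Catalytic efficiency = kcat / Km
= 433 / 77
= 5.6234 uM^-1*s^-1

5.6234 uM^-1*s^-1


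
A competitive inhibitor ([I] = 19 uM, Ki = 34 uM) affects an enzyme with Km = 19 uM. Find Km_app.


Km_app = Km * (1 + [I]/Ki)
Km_app = 19 * (1 + 19/34)
Km_app = 29.6176 uM

29.6176 uM


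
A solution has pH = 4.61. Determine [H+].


[H+] = 10^(-pH)
[H+] = 10^(-4.61)
[H+] = 2.455e-05 M

2.455e-05 M


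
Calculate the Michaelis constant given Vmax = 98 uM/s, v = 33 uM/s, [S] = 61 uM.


Km = [S] * (Vmax - v) / v
Km = 61 * (98 - 33) / 33
Km = 120.1515 uM

120.1515 uM


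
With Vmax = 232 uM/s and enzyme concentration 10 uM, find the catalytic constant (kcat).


kcat = Vmax / [E]t
kcat = 232 / 10
kcat = 23.2 s^-1

23.2 s^-1


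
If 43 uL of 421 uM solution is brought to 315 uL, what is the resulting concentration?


C2 = C1 * V1 / V2
C2 = 421 * 43 / 315
C2 = 57.4698 uM

57.4698 uM


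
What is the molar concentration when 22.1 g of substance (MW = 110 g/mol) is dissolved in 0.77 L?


C = (mass / MW) / volume
C = (22.1 / 110) / 0.77
C = 0.2609 M

0.2609 M


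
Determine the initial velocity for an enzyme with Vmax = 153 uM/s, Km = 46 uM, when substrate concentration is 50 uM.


v = Vmax * [S] / (Km + [S])
v = 153 * 50 / (46 + 50)
v = 79.6875 uM/s

79.6875 uM/s


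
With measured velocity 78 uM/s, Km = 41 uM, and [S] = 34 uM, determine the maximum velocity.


Vmax = v * (Km + [S]) / [S]
Vmax = 78 * (41 + 34) / 34
Vmax = 172.0588 uM/s

172.0588 uM/s


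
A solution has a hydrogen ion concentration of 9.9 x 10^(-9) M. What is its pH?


pH = -log10([H+])
pH = -log10(9.9 x 10^(-9))
pH = 8.0044

8.0044


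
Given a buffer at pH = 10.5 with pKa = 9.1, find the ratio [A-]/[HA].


[A-]/[HA] = 10^(pH - pKa)
= 10^(10.5 - 9.1)
= 25.1189

25.1189


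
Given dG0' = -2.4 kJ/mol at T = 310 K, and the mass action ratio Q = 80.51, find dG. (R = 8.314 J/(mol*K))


dG = dG0' + RT * ln(Q) / 1000
dG = -2.4 + 8.314 * 310 * ln(80.51) / 1000
dG = 8.9104 kJ/mol

8.9104 kJ/mol


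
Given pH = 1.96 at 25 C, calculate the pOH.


pOH = 14 - pH
pOH = 14 - 1.96
pOH = 12.04

12.04


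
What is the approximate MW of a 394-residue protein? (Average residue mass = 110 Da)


MW = n_residues * 110 Da
MW = 394 * 110
MW = 43340 Da

43340 Da


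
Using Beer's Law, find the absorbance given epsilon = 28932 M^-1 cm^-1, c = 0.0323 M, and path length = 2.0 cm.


A = epsilon * c * l
A = 28932 * 0.0323 * 2.0
A = 1869.0072

1869.0072


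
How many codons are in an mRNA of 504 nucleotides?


codons = nucleotides / 3
codons = 504 / 3 = 168

168


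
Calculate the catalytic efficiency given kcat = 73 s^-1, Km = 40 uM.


Catalytic efficiency = kcat / Km
= 73 / 40
= 1.825 uM^-1*s^-1

1.825 uM^-1*s^-1


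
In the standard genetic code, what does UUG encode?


Standard genetic code lookup.
Codon UUG -> Leu

Leu


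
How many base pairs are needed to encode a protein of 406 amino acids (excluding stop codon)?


Each amino acid = 1 codon = 3 bp
bp = 406 * 3 = 1218 bp

1218 bp


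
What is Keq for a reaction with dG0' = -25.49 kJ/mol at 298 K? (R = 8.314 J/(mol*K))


Keq = exp(-dG0 * 1000 / (R * T))
Keq = exp(-(-25.49) * 1000 / (8.314 * 298))
Keq = 29386.7268

29386.7268


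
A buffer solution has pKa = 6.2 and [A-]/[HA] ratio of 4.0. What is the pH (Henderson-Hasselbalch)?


pH = pKa + log10([A-]/[HA])
pH = 6.2 + log10(4.0)
pH = 6.8021

6.8021


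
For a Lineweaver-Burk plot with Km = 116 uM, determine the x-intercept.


x-intercept = -1/Km
= -1/116
= -0.0086 1/uM

-0.0086 1/uM


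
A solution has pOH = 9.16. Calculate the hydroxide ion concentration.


[OH-] = 10^(-pOH)
[OH-] = 10^(-9.16)
[OH-] = 6.918e-10 M

6.918e-10 M


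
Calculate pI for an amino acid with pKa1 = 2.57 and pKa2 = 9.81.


pI = (pKa1 + pKa2) / 2
pI = (2.57 + 9.81) / 2
pI = 6.19

6.19


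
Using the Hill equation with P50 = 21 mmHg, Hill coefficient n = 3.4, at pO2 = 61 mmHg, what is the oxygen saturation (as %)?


Y = pO2^n / (P50^n + pO2^n)
Y = 61^3.4 / (21^3.4 + 61^3.4)
Y = 97.41%

97.41%


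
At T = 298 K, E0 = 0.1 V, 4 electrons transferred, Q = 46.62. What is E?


E = E0 - (RT/nF) * ln(Q)
E = 0.1 - (8.314 * 298 / (4 * 96485)) * ln(46.62)
E = 0.0753 V

0.0753 V


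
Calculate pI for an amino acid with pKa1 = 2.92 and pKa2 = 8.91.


pI = (pKa1 + pKa2) / 2
pI = (2.92 + 8.91) / 2
pI = 5.915

5.915


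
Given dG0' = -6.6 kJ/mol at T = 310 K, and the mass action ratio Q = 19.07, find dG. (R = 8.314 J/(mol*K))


dG = dG0' + RT * ln(Q) / 1000
dG = -6.6 + 8.314 * 310 * ln(19.07) / 1000
dG = 0.9983 kJ/mol

0.9983 kJ/mol


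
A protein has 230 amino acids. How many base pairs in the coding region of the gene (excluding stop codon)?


Each amino acid = 1 codon = 3 bp
bp = 230 * 3 = 690 bp

690 bp


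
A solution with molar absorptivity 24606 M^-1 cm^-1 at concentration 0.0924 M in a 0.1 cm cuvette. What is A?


A = epsilon * c * l
A = 24606 * 0.0924 * 0.1
A = 227.3594

227.3594


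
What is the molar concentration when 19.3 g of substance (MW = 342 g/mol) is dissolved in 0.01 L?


C = (mass / MW) / volume
C = (19.3 / 342) / 0.01
C = 5.6433 M

5.6433 M


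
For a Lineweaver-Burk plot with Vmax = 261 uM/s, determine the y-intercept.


y-intercept = 1/Vmax
= 1/261
= 0.0038 s/uM

0.0038 s/uM


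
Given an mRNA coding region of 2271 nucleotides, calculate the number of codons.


codons = nucleotides / 3
codons = 2271 / 3 = 757

757


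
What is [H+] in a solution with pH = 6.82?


[H+] = 10^(-pH)
[H+] = 10^(-6.82)
[H+] = 1.514e-07 M

1.514e-07 M


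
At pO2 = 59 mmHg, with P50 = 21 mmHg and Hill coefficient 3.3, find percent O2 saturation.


Y = pO2^n / (P50^n + pO2^n)
Y = 59^3.3 / (21^3.3 + 59^3.3)
Y = 96.8%

96.8%


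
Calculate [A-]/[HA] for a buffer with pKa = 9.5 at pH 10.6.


[A-]/[HA] = 10^(pH - pKa)
= 10^(10.6 - 9.5)
= 12.5893

12.5893


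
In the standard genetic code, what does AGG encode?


Standard genetic code lookup.
Codon AGG -> Arg

Arg


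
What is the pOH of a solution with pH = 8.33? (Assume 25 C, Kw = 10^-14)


pOH = 14 - pH
pOH = 14 - 8.33
pOH = 5.67

5.67


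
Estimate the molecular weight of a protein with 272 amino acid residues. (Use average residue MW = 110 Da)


MW = n_residues * 110 Da
MW = 272 * 110
MW = 29920 Da

29920 Da


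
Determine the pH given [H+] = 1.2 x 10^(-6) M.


pH = -log10([H+])
pH = -log10(1.2 x 10^(-6))
pH = 5.9208

5.9208


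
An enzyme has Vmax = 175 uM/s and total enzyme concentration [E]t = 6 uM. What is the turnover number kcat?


kcat = Vmax / [E]t
kcat = 175 / 6
kcat = 29.1667 s^-1

29.1667 s^-1


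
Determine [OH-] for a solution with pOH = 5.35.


[OH-] = 10^(-pOH)
[OH-] = 10^(-5.35)
[OH-] = 4.467e-06 M

4.467e-06 M


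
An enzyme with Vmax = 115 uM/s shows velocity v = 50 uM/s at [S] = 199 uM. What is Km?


Km = [S] * (Vmax - v) / v
Km = 199 * (115 - 50) / 50
Km = 258.7 uM

258.7 uM


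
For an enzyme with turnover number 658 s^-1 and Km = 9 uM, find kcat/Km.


Catalytic efficiency = kcat / Km
= 658 / 9
= 73.1111 uM^-1*s^-1

73.1111 uM^-1*s^-1


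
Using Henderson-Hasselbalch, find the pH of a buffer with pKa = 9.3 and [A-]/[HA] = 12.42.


pH = pKa + log10([A-]/[HA])
pH = 9.3 + log10(12.42)
pH = 10.3941

10.3941


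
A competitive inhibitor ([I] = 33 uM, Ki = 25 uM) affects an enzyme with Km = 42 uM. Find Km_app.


Km_app = Km * (1 + [I]/Ki)
Km_app = 42 * (1 + 33/25)
Km_app = 97.44 uM

97.44 uM


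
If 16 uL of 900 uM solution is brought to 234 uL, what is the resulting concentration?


C2 = C1 * V1 / V2
C2 = 900 * 16 / 234
C2 = 61.5385 uM

61.5385 uM


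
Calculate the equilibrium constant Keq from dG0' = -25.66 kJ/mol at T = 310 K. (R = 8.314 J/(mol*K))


Keq = exp(-dG0 * 1000 / (R * T))
Keq = exp(-(-25.66) * 1000 / (8.314 * 310))
Keq = 21078.3378

21078.3378


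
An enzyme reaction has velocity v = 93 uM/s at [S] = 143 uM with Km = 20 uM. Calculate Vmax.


Vmax = v * (Km + [S]) / [S]
Vmax = 93 * (20 + 143) / 143
Vmax = 106.007 uM/s

106.007 uM/s


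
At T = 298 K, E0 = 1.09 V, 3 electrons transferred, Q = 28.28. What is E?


E = E0 - (RT/nF) * ln(Q)
E = 1.09 - (8.314 * 298 / (3 * 96485)) * ln(28.28)
E = 1.0614 V

1.0614 V


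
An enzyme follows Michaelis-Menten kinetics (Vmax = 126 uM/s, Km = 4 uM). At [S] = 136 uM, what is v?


v = Vmax * [S] / (Km + [S])
v = 126 * 136 / (4 + 136)
v = 122.4 uM/s

122.4 uM/s


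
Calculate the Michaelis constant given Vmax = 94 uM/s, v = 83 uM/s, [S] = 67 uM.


Km = [S] * (Vmax - v) / v
Km = 67 * (94 - 83) / 83
Km = 8.8795 uM

8.8795 uM


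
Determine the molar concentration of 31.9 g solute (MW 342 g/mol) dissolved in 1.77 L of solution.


C = (mass / MW) / volume
C = (31.9 / 342) / 1.77
C = 0.0527 M

0.0527 M


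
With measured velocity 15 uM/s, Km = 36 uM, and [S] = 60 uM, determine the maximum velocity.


Vmax = v * (Km + [S]) / [S]
Vmax = 15 * (36 + 60) / 60
Vmax = 24.0 uM/s

24.0 uM/s


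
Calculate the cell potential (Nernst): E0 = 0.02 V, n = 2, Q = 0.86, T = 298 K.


E = E0 - (RT/nF) * ln(Q)
E = 0.02 - (8.314 * 298 / (2 * 96485)) * ln(0.86)
E = 0.0219 V

0.0219 V


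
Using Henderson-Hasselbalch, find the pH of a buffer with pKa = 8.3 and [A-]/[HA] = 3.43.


pH = pKa + log10([A-]/[HA])
pH = 8.3 + log10(3.43)
pH = 8.8353

8.8353


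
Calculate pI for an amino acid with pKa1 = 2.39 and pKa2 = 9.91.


pI = (pKa1 + pKa2) / 2
pI = (2.39 + 9.91) / 2
pI = 6.15

6.15


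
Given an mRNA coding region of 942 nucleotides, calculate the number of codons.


codons = nucleotides / 3
codons = 942 / 3 = 314

314


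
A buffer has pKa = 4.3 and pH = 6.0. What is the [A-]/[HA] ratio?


[A-]/[HA] = 10^(pH - pKa)
= 10^(6.0 - 4.3)
= 50.1187

50.1187


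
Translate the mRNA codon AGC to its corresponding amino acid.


Standard genetic code lookup.
Codon AGC -> Ser

Ser


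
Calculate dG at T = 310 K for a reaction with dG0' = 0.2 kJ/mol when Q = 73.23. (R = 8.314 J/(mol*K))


dG = dG0' + RT * ln(Q) / 1000
dG = 0.2 + 8.314 * 310 * ln(73.23) / 1000
dG = 11.2661 kJ/mol

11.2661 kJ/mol


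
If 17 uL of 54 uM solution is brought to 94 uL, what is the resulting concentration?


C2 = C1 * V1 / V2
C2 = 54 * 17 / 94
C2 = 9.766 uM

9.766 uM
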